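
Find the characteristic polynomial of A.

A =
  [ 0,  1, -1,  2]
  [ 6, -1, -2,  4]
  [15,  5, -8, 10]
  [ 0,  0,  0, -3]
x^4 + 12*x^3 + 54*x^2 + 108*x + 81

Expanding det(x·I − A) (e.g. by cofactor expansion or by noting that A is similar to its Jordan form J, which has the same characteristic polynomial as A) gives
  χ_A(x) = x^4 + 12*x^3 + 54*x^2 + 108*x + 81
which factors as (x + 3)^4. The eigenvalues (with algebraic multiplicities) are λ = -3 with multiplicity 4.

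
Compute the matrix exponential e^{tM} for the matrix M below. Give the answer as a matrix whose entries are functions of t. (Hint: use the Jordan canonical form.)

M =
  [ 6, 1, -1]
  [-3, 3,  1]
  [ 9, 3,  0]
e^{tM} =
  [-3*t^2*exp(3*t)/2 + 3*t*exp(3*t) + exp(3*t), t*exp(3*t), t^2*exp(3*t)/2 - t*exp(3*t)]
  [-3*t*exp(3*t), exp(3*t), t*exp(3*t)]
  [-9*t^2*exp(3*t)/2 + 9*t*exp(3*t), 3*t*exp(3*t), 3*t^2*exp(3*t)/2 - 3*t*exp(3*t) + exp(3*t)]

Strategy: write M = P · J · P⁻¹ where J is a Jordan canonical form, so e^{tM} = P · e^{tJ} · P⁻¹, and e^{tJ} can be computed block-by-block.

M has Jordan form
J =
  [3, 1, 0]
  [0, 3, 1]
  [0, 0, 3]
(up to reordering of blocks).

Per-block formulas:
  For a 3×3 Jordan block J_3(3): exp(t · J_3(3)) = e^(3t)·(I + t·N + (t^2/2)·N^2), where N is the 3×3 nilpotent shift.

After assembling e^{tJ} and conjugating by P, we get:

e^{tM} =
  [-3*t^2*exp(3*t)/2 + 3*t*exp(3*t) + exp(3*t), t*exp(3*t), t^2*exp(3*t)/2 - t*exp(3*t)]
  [-3*t*exp(3*t), exp(3*t), t*exp(3*t)]
  [-9*t^2*exp(3*t)/2 + 9*t*exp(3*t), 3*t*exp(3*t), 3*t^2*exp(3*t)/2 - 3*t*exp(3*t) + exp(3*t)]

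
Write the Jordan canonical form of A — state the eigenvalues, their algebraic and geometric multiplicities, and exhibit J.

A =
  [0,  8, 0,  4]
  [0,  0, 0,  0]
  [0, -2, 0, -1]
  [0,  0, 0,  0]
J_2(0) ⊕ J_1(0) ⊕ J_1(0)

The characteristic polynomial is
  det(x·I − A) = x^4

Eigenvalues and multiplicities (the geometric multiplicity of λ is n − rank(A − λI), which equals the number of Jordan blocks for λ):
  λ = 0: algebraic multiplicity = 4, geometric multiplicity = 3

Determining the block sizes for each eigenvalue:
  λ = 0: 3 blocks summing to 4 forces exactly one block of size 2 and the rest size 1 → block sizes [2, 1, 1]

Assembling the blocks gives a Jordan form
J =
  [0, 1, 0, 0]
  [0, 0, 0, 0]
  [0, 0, 0, 0]
  [0, 0, 0, 0]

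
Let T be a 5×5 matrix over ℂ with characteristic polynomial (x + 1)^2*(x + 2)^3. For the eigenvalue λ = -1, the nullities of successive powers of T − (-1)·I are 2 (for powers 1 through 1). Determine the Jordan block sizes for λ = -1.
Block sizes for λ = -1: [1, 1]

From the dimensions of kernels of powers, the number of Jordan blocks of size at least j is d_j − d_{j−1} where d_j = dim ker(N^j) (with d_0 = 0). Computing the differences gives [2].
The number of blocks of size exactly k is (#blocks of size ≥ k) − (#blocks of size ≥ k + 1), so the partition is: 2 block(s) of size 1.
In nonincreasing order the block sizes are [1, 1].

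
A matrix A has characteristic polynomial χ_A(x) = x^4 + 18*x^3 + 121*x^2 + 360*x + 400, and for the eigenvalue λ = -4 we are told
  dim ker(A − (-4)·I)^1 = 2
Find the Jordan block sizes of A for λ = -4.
Block sizes for λ = -4: [1, 1]

From the dimensions of kernels of powers, the number of Jordan blocks of size at least j is d_j − d_{j−1} where d_j = dim ker(N^j) (with d_0 = 0). Computing the differences gives [2].
The number of blocks of size exactly k is (#blocks of size ≥ k) − (#blocks of size ≥ k + 1), so the partition is: 2 block(s) of size 1.
In nonincreasing order the block sizes are [1, 1].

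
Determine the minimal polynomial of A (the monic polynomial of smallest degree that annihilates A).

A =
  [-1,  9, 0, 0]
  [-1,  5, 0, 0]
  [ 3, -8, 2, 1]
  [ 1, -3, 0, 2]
x^2 - 4*x + 4

The characteristic polynomial is χ_A(x) = (x - 2)^4, so the eigenvalues are known. The minimal polynomial is
  m_A(x) = Π_λ (x − λ)^{k_λ}
where k_λ is the size of the *largest* Jordan block for λ (equivalently, the smallest k with (A − λI)^k v = 0 for every generalised eigenvector v of λ).

  λ = 2: largest Jordan block has size 2, contributing (x − 2)^2

So m_A(x) = (x - 2)^2 = x^2 - 4*x + 4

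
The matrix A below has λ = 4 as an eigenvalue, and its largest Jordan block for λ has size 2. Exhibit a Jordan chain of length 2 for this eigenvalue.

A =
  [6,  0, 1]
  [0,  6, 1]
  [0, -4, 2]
A Jordan chain for λ = 4 of length 2:
v_1 = (2, 2, -4)ᵀ
v_2 = (1, 1, 0)ᵀ

Let N = A − (4)·I. We want v_2 with N^2 v_2 = 0 but N^1 v_2 ≠ 0; then v_{j-1} := N · v_j for j = 2, …, 2.

Pick v_2 = (1, 1, 0)ᵀ.
Then v_1 = N · v_2 = (2, 2, -4)ᵀ.

Sanity check: (A − (4)·I) v_1 = (0, 0, 0)ᵀ = 0. ✓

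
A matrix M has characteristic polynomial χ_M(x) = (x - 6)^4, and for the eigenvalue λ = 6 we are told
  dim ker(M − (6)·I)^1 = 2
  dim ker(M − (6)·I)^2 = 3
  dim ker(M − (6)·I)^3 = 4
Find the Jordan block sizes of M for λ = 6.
Block sizes for λ = 6: [3, 1]

From the dimensions of kernels of powers, the number of Jordan blocks of size at least j is d_j − d_{j−1} where d_j = dim ker(N^j) (with d_0 = 0). Computing the differences gives [2, 1, 1].
The number of blocks of size exactly k is (#blocks of size ≥ k) − (#blocks of size ≥ k + 1), so the partition is: 1 block(s) of size 1, 1 block(s) of size 3.
In nonincreasing order the block sizes are [3, 1].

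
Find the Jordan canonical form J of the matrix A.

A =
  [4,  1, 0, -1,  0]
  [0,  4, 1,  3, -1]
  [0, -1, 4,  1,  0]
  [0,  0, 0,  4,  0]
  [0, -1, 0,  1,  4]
J_3(4) ⊕ J_1(4) ⊕ J_1(4)

The characteristic polynomial is
  det(x·I − A) = x^5 - 20*x^4 + 160*x^3 - 640*x^2 + 1280*x - 1024 = (x - 4)^5

Eigenvalues and multiplicities (the geometric multiplicity of λ is n − rank(A − λI), which equals the number of Jordan blocks for λ):
  λ = 4: algebraic multiplicity = 5, geometric multiplicity = 3

Determining the block sizes for each eigenvalue:
  λ = 4: with am = 5 and gm = 3, the partition is not yet determined (e.g. several partitions of 5 into 3 parts exist). Let N = A − (4)·I. Computing rank(N^1) = 2, rank(N^2) = 1, rank(N^3) = 0; the number of blocks of size ≥ j is rank(N^{j−1}) − rank(N^j), giving [3, 1, 1]. So we have 1 block(s) of size 3, 2 block(s) of size 1 → block sizes [3, 1, 1]

Assembling the blocks gives a Jordan form
J =
  [4, 1, 0, 0, 0]
  [0, 4, 1, 0, 0]
  [0, 0, 4, 0, 0]
  [0, 0, 0, 4, 0]
  [0, 0, 0, 0, 4]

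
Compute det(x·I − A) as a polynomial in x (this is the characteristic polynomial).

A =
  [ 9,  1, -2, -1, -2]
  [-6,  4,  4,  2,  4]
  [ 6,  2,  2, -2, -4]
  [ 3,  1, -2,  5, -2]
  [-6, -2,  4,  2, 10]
x^5 - 30*x^4 + 360*x^3 - 2160*x^2 + 6480*x - 7776

Expanding det(x·I − A) (e.g. by cofactor expansion or by noting that A is similar to its Jordan form J, which has the same characteristic polynomial as A) gives
  χ_A(x) = x^5 - 30*x^4 + 360*x^3 - 2160*x^2 + 6480*x - 7776
which factors as (x - 6)^5. The eigenvalues (with algebraic multiplicities) are λ = 6 with multiplicity 5.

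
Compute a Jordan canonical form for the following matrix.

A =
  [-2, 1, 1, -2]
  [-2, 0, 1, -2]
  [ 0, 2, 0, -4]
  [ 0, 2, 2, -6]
J_3(-2) ⊕ J_1(-2)

The characteristic polynomial is
  det(x·I − A) = x^4 + 8*x^3 + 24*x^2 + 32*x + 16 = (x + 2)^4

Eigenvalues and multiplicities (the geometric multiplicity of λ is n − rank(A − λI), which equals the number of Jordan blocks for λ):
  λ = -2: algebraic multiplicity = 4, geometric multiplicity = 2

Determining the block sizes for each eigenvalue:
  λ = -2: with am = 4 and gm = 2, the partition is not yet determined (e.g. several partitions of 4 into 2 parts exist). Let N = A − (-2)·I. Computing rank(N^1) = 2, rank(N^2) = 1, rank(N^3) = 0; the number of blocks of size ≥ j is rank(N^{j−1}) − rank(N^j), giving [2, 1, 1]. So we have 1 block(s) of size 3, 1 block(s) of size 1 → block sizes [3, 1]

Assembling the blocks gives a Jordan form
J =
  [-2,  1,  0,  0]
  [ 0, -2,  1,  0]
  [ 0,  0, -2,  0]
  [ 0,  0,  0, -2]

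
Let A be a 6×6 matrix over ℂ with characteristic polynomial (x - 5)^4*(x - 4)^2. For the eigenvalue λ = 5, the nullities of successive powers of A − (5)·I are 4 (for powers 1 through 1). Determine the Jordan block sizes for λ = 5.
Block sizes for λ = 5: [1, 1, 1, 1]

From the dimensions of kernels of powers, the number of Jordan blocks of size at least j is d_j − d_{j−1} where d_j = dim ker(N^j) (with d_0 = 0). Computing the differences gives [4].
The number of blocks of size exactly k is (#blocks of size ≥ k) − (#blocks of size ≥ k + 1), so the partition is: 4 block(s) of size 1.
In nonincreasing order the block sizes are [1, 1, 1, 1].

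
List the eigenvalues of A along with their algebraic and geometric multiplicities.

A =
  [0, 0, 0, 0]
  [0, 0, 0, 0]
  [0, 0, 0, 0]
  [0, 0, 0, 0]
λ = 0: alg = 4, geom = 4

Step 1 — factor the characteristic polynomial to read off the algebraic multiplicities:
  χ_A(x) = x^4

Step 2 — compute geometric multiplicities via the rank-nullity identity g(λ) = n − rank(A − λI):
  rank(A − (0)·I) = 0, so dim ker(A − (0)·I) = n − 0 = 4

Summary:
  λ = 0: algebraic multiplicity = 4, geometric multiplicity = 4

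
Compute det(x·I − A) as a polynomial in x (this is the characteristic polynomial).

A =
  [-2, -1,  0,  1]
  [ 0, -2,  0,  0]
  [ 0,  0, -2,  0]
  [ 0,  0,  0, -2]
x^4 + 8*x^3 + 24*x^2 + 32*x + 16

Expanding det(x·I − A) (e.g. by cofactor expansion or by noting that A is similar to its Jordan form J, which has the same characteristic polynomial as A) gives
  χ_A(x) = x^4 + 8*x^3 + 24*x^2 + 32*x + 16
which factors as (x + 2)^4. The eigenvalues (with algebraic multiplicities) are λ = -2 with multiplicity 4.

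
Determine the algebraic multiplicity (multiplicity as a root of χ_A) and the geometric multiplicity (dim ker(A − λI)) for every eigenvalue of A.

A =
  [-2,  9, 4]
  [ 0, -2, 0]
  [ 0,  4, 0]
λ = -2: alg = 2, geom = 1; λ = 0: alg = 1, geom = 1

Step 1 — factor the characteristic polynomial to read off the algebraic multiplicities:
  χ_A(x) = x*(x + 2)^2

Step 2 — compute geometric multiplicities via the rank-nullity identity g(λ) = n − rank(A − λI):
  rank(A − (-2)·I) = 2, so dim ker(A − (-2)·I) = n − 2 = 1
  rank(A − (0)·I) = 2, so dim ker(A − (0)·I) = n − 2 = 1

Summary:
  λ = -2: algebraic multiplicity = 2, geometric multiplicity = 1
  λ = 0: algebraic multiplicity = 1, geometric multiplicity = 1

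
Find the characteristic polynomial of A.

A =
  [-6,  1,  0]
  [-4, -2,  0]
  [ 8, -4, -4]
x^3 + 12*x^2 + 48*x + 64

Expanding det(x·I − A) (e.g. by cofactor expansion or by noting that A is similar to its Jordan form J, which has the same characteristic polynomial as A) gives
  χ_A(x) = x^3 + 12*x^2 + 48*x + 64
which factors as (x + 4)^3. The eigenvalues (with algebraic multiplicities) are λ = -4 with multiplicity 3.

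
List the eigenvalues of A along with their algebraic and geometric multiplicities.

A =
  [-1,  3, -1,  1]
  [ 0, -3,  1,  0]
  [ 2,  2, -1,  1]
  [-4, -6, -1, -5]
λ = -3: alg = 2, geom = 1; λ = -2: alg = 2, geom = 1

Step 1 — factor the characteristic polynomial to read off the algebraic multiplicities:
  χ_A(x) = (x + 2)^2*(x + 3)^2

Step 2 — compute geometric multiplicities via the rank-nullity identity g(λ) = n − rank(A − λI):
  rank(A − (-3)·I) = 3, so dim ker(A − (-3)·I) = n − 3 = 1
  rank(A − (-2)·I) = 3, so dim ker(A − (-2)·I) = n − 3 = 1

Summary:
  λ = -3: algebraic multiplicity = 2, geometric multiplicity = 1
  λ = -2: algebraic multiplicity = 2, geometric multiplicity = 1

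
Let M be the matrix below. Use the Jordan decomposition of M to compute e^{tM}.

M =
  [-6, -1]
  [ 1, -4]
e^{tM} =
  [-t*exp(-5*t) + exp(-5*t), -t*exp(-5*t)]
  [t*exp(-5*t), t*exp(-5*t) + exp(-5*t)]

Strategy: write M = P · J · P⁻¹ where J is a Jordan canonical form, so e^{tM} = P · e^{tJ} · P⁻¹, and e^{tJ} can be computed block-by-block.

M has Jordan form
J =
  [-5,  1]
  [ 0, -5]
(up to reordering of blocks).

Per-block formulas:
  For a 2×2 Jordan block J_2(-5): exp(t · J_2(-5)) = e^(-5t)·(I + t·N), where N is the 2×2 nilpotent shift.

After assembling e^{tJ} and conjugating by P, we get:

e^{tM} =
  [-t*exp(-5*t) + exp(-5*t), -t*exp(-5*t)]
  [t*exp(-5*t), t*exp(-5*t) + exp(-5*t)]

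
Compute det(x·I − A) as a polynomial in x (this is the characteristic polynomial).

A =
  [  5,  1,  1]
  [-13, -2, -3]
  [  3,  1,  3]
x^3 - 6*x^2 + 12*x - 8

Expanding det(x·I − A) (e.g. by cofactor expansion or by noting that A is similar to its Jordan form J, which has the same characteristic polynomial as A) gives
  χ_A(x) = x^3 - 6*x^2 + 12*x - 8
which factors as (x - 2)^3. The eigenvalues (with algebraic multiplicities) are λ = 2 with multiplicity 3.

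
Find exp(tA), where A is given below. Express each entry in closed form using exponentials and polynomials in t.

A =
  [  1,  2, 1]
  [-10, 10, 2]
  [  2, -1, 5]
e^{tA} =
  [-2*t*exp(5*t) - 2*exp(6*t) + 3*exp(5*t), t*exp(5*t) + exp(6*t) - exp(5*t), t*exp(5*t)]
  [-4*t*exp(5*t) - 6*exp(6*t) + 6*exp(5*t), 2*t*exp(5*t) + 3*exp(6*t) - 2*exp(5*t), 2*t*exp(5*t)]
  [2*exp(6*t) - 2*exp(5*t), -exp(6*t) + exp(5*t), exp(5*t)]

Strategy: write A = P · J · P⁻¹ where J is a Jordan canonical form, so e^{tA} = P · e^{tJ} · P⁻¹, and e^{tJ} can be computed block-by-block.

A has Jordan form
J =
  [5, 1, 0]
  [0, 5, 0]
  [0, 0, 6]
(up to reordering of blocks).

Per-block formulas:
  For a 2×2 Jordan block J_2(5): exp(t · J_2(5)) = e^(5t)·(I + t·N), where N is the 2×2 nilpotent shift.
  For a 1×1 block at λ = 6: exp(t · [6]) = [e^(6t)].

After assembling e^{tJ} and conjugating by P, we get:

e^{tA} =
  [-2*t*exp(5*t) - 2*exp(6*t) + 3*exp(5*t), t*exp(5*t) + exp(6*t) - exp(5*t), t*exp(5*t)]
  [-4*t*exp(5*t) - 6*exp(6*t) + 6*exp(5*t), 2*t*exp(5*t) + 3*exp(6*t) - 2*exp(5*t), 2*t*exp(5*t)]
  [2*exp(6*t) - 2*exp(5*t), -exp(6*t) + exp(5*t), exp(5*t)]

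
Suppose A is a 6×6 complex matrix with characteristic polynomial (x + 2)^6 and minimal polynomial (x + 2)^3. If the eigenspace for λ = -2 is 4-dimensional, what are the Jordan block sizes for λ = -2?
Block sizes for λ = -2: [3, 1, 1, 1]

Step 1 — from the characteristic polynomial, algebraic multiplicity of λ = -2 is 6. From dim ker(A − (-2)·I) = 4, there are exactly 4 Jordan blocks for λ = -2.
Step 2 — from the minimal polynomial, the factor (x + 2)^3 tells us the largest block for λ = -2 has size 3.
Step 3 — with total size 6, 4 blocks, and largest block 3, the block sizes (in nonincreasing order) are [3, 1, 1, 1].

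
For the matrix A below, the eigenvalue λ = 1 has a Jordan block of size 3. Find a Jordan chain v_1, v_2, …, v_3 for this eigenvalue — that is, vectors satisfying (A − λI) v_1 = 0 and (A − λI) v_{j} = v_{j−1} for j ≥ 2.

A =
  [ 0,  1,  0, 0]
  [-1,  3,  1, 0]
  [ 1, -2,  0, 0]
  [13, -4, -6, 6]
A Jordan chain for λ = 1 of length 3:
v_1 = (1, 1, -1, -3)ᵀ
v_2 = (1, 2, -2, -4)ᵀ
v_3 = (0, 1, 0, 0)ᵀ

Let N = A − (1)·I. We want v_3 with N^3 v_3 = 0 but N^2 v_3 ≠ 0; then v_{j-1} := N · v_j for j = 3, …, 2.

Pick v_3 = (0, 1, 0, 0)ᵀ.
Then v_2 = N · v_3 = (1, 2, -2, -4)ᵀ.
Then v_1 = N · v_2 = (1, 1, -1, -3)ᵀ.

Sanity check: (A − (1)·I) v_1 = (0, 0, 0, 0)ᵀ = 0. ✓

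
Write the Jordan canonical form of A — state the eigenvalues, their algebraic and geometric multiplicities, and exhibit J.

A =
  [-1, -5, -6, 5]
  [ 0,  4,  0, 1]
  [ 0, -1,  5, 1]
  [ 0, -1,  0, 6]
J_1(-1) ⊕ J_2(5) ⊕ J_1(5)

The characteristic polynomial is
  det(x·I − A) = x^4 - 14*x^3 + 60*x^2 - 50*x - 125 = (x - 5)^3*(x + 1)

Eigenvalues and multiplicities (the geometric multiplicity of λ is n − rank(A − λI), which equals the number of Jordan blocks for λ):
  λ = -1: algebraic multiplicity = 1, geometric multiplicity = 1
  λ = 5: algebraic multiplicity = 3, geometric multiplicity = 2

Determining the block sizes for each eigenvalue:
  λ = -1: one block (gm = 1), so the single block has size am = 1 → block sizes [1]
  λ = 5: 2 blocks summing to 3 forces exactly one block of size 2 and the rest size 1 → block sizes [2, 1]

Assembling the blocks gives a Jordan form
J =
  [-1, 0, 0, 0]
  [ 0, 5, 1, 0]
  [ 0, 0, 5, 0]
  [ 0, 0, 0, 5]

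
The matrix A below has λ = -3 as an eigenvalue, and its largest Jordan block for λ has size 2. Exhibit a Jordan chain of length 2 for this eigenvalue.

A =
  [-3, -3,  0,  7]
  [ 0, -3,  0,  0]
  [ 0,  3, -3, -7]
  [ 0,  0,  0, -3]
A Jordan chain for λ = -3 of length 2:
v_1 = (-3, 0, 3, 0)ᵀ
v_2 = (0, 1, 0, 0)ᵀ

Let N = A − (-3)·I. We want v_2 with N^2 v_2 = 0 but N^1 v_2 ≠ 0; then v_{j-1} := N · v_j for j = 2, …, 2.

Pick v_2 = (0, 1, 0, 0)ᵀ.
Then v_1 = N · v_2 = (-3, 0, 3, 0)ᵀ.

Sanity check: (A − (-3)·I) v_1 = (0, 0, 0, 0)ᵀ = 0. ✓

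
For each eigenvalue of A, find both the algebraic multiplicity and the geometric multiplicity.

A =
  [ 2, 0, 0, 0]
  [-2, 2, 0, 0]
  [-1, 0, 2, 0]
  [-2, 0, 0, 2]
λ = 2: alg = 4, geom = 3

Step 1 — factor the characteristic polynomial to read off the algebraic multiplicities:
  χ_A(x) = (x - 2)^4

Step 2 — compute geometric multiplicities via the rank-nullity identity g(λ) = n − rank(A − λI):
  rank(A − (2)·I) = 1, so dim ker(A − (2)·I) = n − 1 = 3

Summary:
  λ = 2: algebraic multiplicity = 4, geometric multiplicity = 3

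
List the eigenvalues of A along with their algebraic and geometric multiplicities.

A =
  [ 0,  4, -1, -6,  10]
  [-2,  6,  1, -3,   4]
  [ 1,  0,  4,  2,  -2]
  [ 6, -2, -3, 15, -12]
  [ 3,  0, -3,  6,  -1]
λ = 4: alg = 1, geom = 1; λ = 5: alg = 4, geom = 2

Step 1 — factor the characteristic polynomial to read off the algebraic multiplicities:
  χ_A(x) = (x - 5)^4*(x - 4)

Step 2 — compute geometric multiplicities via the rank-nullity identity g(λ) = n − rank(A − λI):
  rank(A − (4)·I) = 4, so dim ker(A − (4)·I) = n − 4 = 1
  rank(A − (5)·I) = 3, so dim ker(A − (5)·I) = n − 3 = 2

Summary:
  λ = 4: algebraic multiplicity = 1, geometric multiplicity = 1
  λ = 5: algebraic multiplicity = 4, geometric multiplicity = 2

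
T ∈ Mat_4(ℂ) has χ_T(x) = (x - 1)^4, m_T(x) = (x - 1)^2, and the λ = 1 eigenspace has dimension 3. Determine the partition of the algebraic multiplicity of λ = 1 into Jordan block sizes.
Block sizes for λ = 1: [2, 1, 1]

Step 1 — from the characteristic polynomial, algebraic multiplicity of λ = 1 is 4. From dim ker(T − (1)·I) = 3, there are exactly 3 Jordan blocks for λ = 1.
Step 2 — from the minimal polynomial, the factor (x − 1)^2 tells us the largest block for λ = 1 has size 2.
Step 3 — with total size 4, 3 blocks, and largest block 2, the block sizes (in nonincreasing order) are [2, 1, 1].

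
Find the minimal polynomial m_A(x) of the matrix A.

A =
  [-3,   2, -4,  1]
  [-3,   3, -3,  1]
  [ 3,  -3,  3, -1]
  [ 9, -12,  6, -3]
x^2

The characteristic polynomial is χ_A(x) = x^4, so the eigenvalues are known. The minimal polynomial is
  m_A(x) = Π_λ (x − λ)^{k_λ}
where k_λ is the size of the *largest* Jordan block for λ (equivalently, the smallest k with (A − λI)^k v = 0 for every generalised eigenvector v of λ).

  λ = 0: largest Jordan block has size 2, contributing (x − 0)^2

So m_A(x) = x^2 = x^2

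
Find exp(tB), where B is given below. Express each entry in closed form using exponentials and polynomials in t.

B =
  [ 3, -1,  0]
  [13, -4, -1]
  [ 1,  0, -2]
e^{tB} =
  [3*t^2*exp(-t)/2 + 4*t*exp(-t) + exp(-t), -t^2*exp(-t)/2 - t*exp(-t), t^2*exp(-t)/2]
  [6*t^2*exp(-t) + 13*t*exp(-t), -2*t^2*exp(-t) - 3*t*exp(-t) + exp(-t), 2*t^2*exp(-t) - t*exp(-t)]
  [3*t^2*exp(-t)/2 + t*exp(-t), -t^2*exp(-t)/2, t^2*exp(-t)/2 - t*exp(-t) + exp(-t)]

Strategy: write B = P · J · P⁻¹ where J is a Jordan canonical form, so e^{tB} = P · e^{tJ} · P⁻¹, and e^{tJ} can be computed block-by-block.

B has Jordan form
J =
  [-1,  1,  0]
  [ 0, -1,  1]
  [ 0,  0, -1]
(up to reordering of blocks).

Per-block formulas:
  For a 3×3 Jordan block J_3(-1): exp(t · J_3(-1)) = e^(-1t)·(I + t·N + (t^2/2)·N^2), where N is the 3×3 nilpotent shift.

After assembling e^{tJ} and conjugating by P, we get:

e^{tB} =
  [3*t^2*exp(-t)/2 + 4*t*exp(-t) + exp(-t), -t^2*exp(-t)/2 - t*exp(-t), t^2*exp(-t)/2]
  [6*t^2*exp(-t) + 13*t*exp(-t), -2*t^2*exp(-t) - 3*t*exp(-t) + exp(-t), 2*t^2*exp(-t) - t*exp(-t)]
  [3*t^2*exp(-t)/2 + t*exp(-t), -t^2*exp(-t)/2, t^2*exp(-t)/2 - t*exp(-t) + exp(-t)]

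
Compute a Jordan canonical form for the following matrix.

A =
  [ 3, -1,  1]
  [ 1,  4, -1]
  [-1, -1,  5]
J_3(4)

The characteristic polynomial is
  det(x·I − A) = x^3 - 12*x^2 + 48*x - 64 = (x - 4)^3

Eigenvalues and multiplicities (the geometric multiplicity of λ is n − rank(A − λI), which equals the number of Jordan blocks for λ):
  λ = 4: algebraic multiplicity = 3, geometric multiplicity = 1

Determining the block sizes for each eigenvalue:
  λ = 4: one block (gm = 1), so the single block has size am = 3 → block sizes [3]

Assembling the blocks gives a Jordan form
J =
  [4, 1, 0]
  [0, 4, 1]
  [0, 0, 4]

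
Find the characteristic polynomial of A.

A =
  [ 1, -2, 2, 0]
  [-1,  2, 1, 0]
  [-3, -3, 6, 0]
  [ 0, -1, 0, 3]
x^4 - 12*x^3 + 54*x^2 - 108*x + 81

Expanding det(x·I − A) (e.g. by cofactor expansion or by noting that A is similar to its Jordan form J, which has the same characteristic polynomial as A) gives
  χ_A(x) = x^4 - 12*x^3 + 54*x^2 - 108*x + 81
which factors as (x - 3)^4. The eigenvalues (with algebraic multiplicities) are λ = 3 with multiplicity 4.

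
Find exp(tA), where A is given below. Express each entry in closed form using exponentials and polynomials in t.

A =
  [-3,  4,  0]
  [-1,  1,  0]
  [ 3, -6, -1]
e^{tA} =
  [-2*t*exp(-t) + exp(-t), 4*t*exp(-t), 0]
  [-t*exp(-t), 2*t*exp(-t) + exp(-t), 0]
  [3*t*exp(-t), -6*t*exp(-t), exp(-t)]

Strategy: write A = P · J · P⁻¹ where J is a Jordan canonical form, so e^{tA} = P · e^{tJ} · P⁻¹, and e^{tJ} can be computed block-by-block.

A has Jordan form
J =
  [-1,  1,  0]
  [ 0, -1,  0]
  [ 0,  0, -1]
(up to reordering of blocks).

Per-block formulas:
  For a 1×1 block at λ = -1: exp(t · [-1]) = [e^(-1t)].
  For a 2×2 Jordan block J_2(-1): exp(t · J_2(-1)) = e^(-1t)·(I + t·N), where N is the 2×2 nilpotent shift.

After assembling e^{tJ} and conjugating by P, we get:

e^{tA} =
  [-2*t*exp(-t) + exp(-t), 4*t*exp(-t), 0]
  [-t*exp(-t), 2*t*exp(-t) + exp(-t), 0]
  [3*t*exp(-t), -6*t*exp(-t), exp(-t)]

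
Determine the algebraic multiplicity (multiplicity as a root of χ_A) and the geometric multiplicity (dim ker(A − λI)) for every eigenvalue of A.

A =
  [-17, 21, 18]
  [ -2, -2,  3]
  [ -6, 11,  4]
λ = -5: alg = 3, geom = 1

Step 1 — factor the characteristic polynomial to read off the algebraic multiplicities:
  χ_A(x) = (x + 5)^3

Step 2 — compute geometric multiplicities via the rank-nullity identity g(λ) = n − rank(A − λI):
  rank(A − (-5)·I) = 2, so dim ker(A − (-5)·I) = n − 2 = 1

Summary:
  λ = -5: algebraic multiplicity = 3, geometric multiplicity = 1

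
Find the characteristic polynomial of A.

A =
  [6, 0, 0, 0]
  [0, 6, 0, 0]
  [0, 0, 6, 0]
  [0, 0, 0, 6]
x^4 - 24*x^3 + 216*x^2 - 864*x + 1296

Expanding det(x·I − A) (e.g. by cofactor expansion or by noting that A is similar to its Jordan form J, which has the same characteristic polynomial as A) gives
  χ_A(x) = x^4 - 24*x^3 + 216*x^2 - 864*x + 1296
which factors as (x - 6)^4. The eigenvalues (with algebraic multiplicities) are λ = 6 with multiplicity 4.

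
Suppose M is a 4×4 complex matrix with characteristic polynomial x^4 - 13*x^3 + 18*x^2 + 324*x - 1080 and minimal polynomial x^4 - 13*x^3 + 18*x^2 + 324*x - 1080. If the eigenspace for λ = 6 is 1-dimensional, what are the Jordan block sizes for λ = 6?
Block sizes for λ = 6: [3]

Step 1 — from the characteristic polynomial, algebraic multiplicity of λ = 6 is 3. From dim ker(M − (6)·I) = 1, there are exactly 1 Jordan blocks for λ = 6.
Step 2 — from the minimal polynomial, the factor (x − 6)^3 tells us the largest block for λ = 6 has size 3.
Step 3 — with total size 3, 1 blocks, and largest block 3, the block sizes (in nonincreasing order) are [3].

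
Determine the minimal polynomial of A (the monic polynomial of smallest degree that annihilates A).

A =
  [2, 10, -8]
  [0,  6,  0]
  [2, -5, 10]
x^2 - 12*x + 36

The characteristic polynomial is χ_A(x) = (x - 6)^3, so the eigenvalues are known. The minimal polynomial is
  m_A(x) = Π_λ (x − λ)^{k_λ}
where k_λ is the size of the *largest* Jordan block for λ (equivalently, the smallest k with (A − λI)^k v = 0 for every generalised eigenvector v of λ).

  λ = 6: largest Jordan block has size 2, contributing (x − 6)^2

So m_A(x) = (x - 6)^2 = x^2 - 12*x + 36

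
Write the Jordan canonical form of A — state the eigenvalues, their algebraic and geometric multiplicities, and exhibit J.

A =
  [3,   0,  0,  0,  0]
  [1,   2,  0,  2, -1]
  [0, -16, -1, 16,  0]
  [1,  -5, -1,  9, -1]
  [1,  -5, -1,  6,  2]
J_3(3) ⊕ J_1(3) ⊕ J_1(3)

The characteristic polynomial is
  det(x·I − A) = x^5 - 15*x^4 + 90*x^3 - 270*x^2 + 405*x - 243 = (x - 3)^5

Eigenvalues and multiplicities (the geometric multiplicity of λ is n − rank(A − λI), which equals the number of Jordan blocks for λ):
  λ = 3: algebraic multiplicity = 5, geometric multiplicity = 3

Determining the block sizes for each eigenvalue:
  λ = 3: with am = 5 and gm = 3, the partition is not yet determined (e.g. several partitions of 5 into 3 parts exist). Let N = A − (3)·I. Computing rank(N^1) = 2, rank(N^2) = 1, rank(N^3) = 0; the number of blocks of size ≥ j is rank(N^{j−1}) − rank(N^j), giving [3, 1, 1]. So we have 1 block(s) of size 3, 2 block(s) of size 1 → block sizes [3, 1, 1]

Assembling the blocks gives a Jordan form
J =
  [3, 1, 0, 0, 0]
  [0, 3, 1, 0, 0]
  [0, 0, 3, 0, 0]
  [0, 0, 0, 3, 0]
  [0, 0, 0, 0, 3]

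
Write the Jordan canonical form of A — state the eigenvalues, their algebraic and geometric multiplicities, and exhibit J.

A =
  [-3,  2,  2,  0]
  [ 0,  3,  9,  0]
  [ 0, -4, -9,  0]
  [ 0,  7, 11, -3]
J_3(-3) ⊕ J_1(-3)

The characteristic polynomial is
  det(x·I − A) = x^4 + 12*x^3 + 54*x^2 + 108*x + 81 = (x + 3)^4

Eigenvalues and multiplicities (the geometric multiplicity of λ is n − rank(A − λI), which equals the number of Jordan blocks for λ):
  λ = -3: algebraic multiplicity = 4, geometric multiplicity = 2

Determining the block sizes for each eigenvalue:
  λ = -3: with am = 4 and gm = 2, the partition is not yet determined (e.g. several partitions of 4 into 2 parts exist). Let N = A − (-3)·I. Computing rank(N^1) = 2, rank(N^2) = 1, rank(N^3) = 0; the number of blocks of size ≥ j is rank(N^{j−1}) − rank(N^j), giving [2, 1, 1]. So we have 1 block(s) of size 3, 1 block(s) of size 1 → block sizes [3, 1]

Assembling the blocks gives a Jordan form
J =
  [-3,  1,  0,  0]
  [ 0, -3,  1,  0]
  [ 0,  0, -3,  0]
  [ 0,  0,  0, -3]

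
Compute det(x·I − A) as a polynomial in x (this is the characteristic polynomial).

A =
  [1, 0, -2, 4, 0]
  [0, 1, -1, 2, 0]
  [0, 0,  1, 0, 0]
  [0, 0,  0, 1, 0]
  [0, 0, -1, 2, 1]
x^5 - 5*x^4 + 10*x^3 - 10*x^2 + 5*x - 1

Expanding det(x·I − A) (e.g. by cofactor expansion or by noting that A is similar to its Jordan form J, which has the same characteristic polynomial as A) gives
  χ_A(x) = x^5 - 5*x^4 + 10*x^3 - 10*x^2 + 5*x - 1
which factors as (x - 1)^5. The eigenvalues (with algebraic multiplicities) are λ = 1 with multiplicity 5.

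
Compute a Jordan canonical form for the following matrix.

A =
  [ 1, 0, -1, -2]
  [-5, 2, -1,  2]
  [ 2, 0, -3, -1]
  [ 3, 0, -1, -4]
J_3(-2) ⊕ J_1(2)

The characteristic polynomial is
  det(x·I − A) = x^4 + 4*x^3 - 16*x - 16 = (x - 2)*(x + 2)^3

Eigenvalues and multiplicities (the geometric multiplicity of λ is n − rank(A − λI), which equals the number of Jordan blocks for λ):
  λ = -2: algebraic multiplicity = 3, geometric multiplicity = 1
  λ = 2: algebraic multiplicity = 1, geometric multiplicity = 1

Determining the block sizes for each eigenvalue:
  λ = -2: one block (gm = 1), so the single block has size am = 3 → block sizes [3]
  λ = 2: one block (gm = 1), so the single block has size am = 1 → block sizes [1]

Assembling the blocks gives a Jordan form
J =
  [-2,  1,  0, 0]
  [ 0, -2,  1, 0]
  [ 0,  0, -2, 0]
  [ 0,  0,  0, 2]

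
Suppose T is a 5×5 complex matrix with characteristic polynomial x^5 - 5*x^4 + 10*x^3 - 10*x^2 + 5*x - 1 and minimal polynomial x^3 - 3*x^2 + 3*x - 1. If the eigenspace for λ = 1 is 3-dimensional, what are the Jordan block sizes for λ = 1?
Block sizes for λ = 1: [3, 1, 1]

Step 1 — from the characteristic polynomial, algebraic multiplicity of λ = 1 is 5. From dim ker(T − (1)·I) = 3, there are exactly 3 Jordan blocks for λ = 1.
Step 2 — from the minimal polynomial, the factor (x − 1)^3 tells us the largest block for λ = 1 has size 3.
Step 3 — with total size 5, 3 blocks, and largest block 3, the block sizes (in nonincreasing order) are [3, 1, 1].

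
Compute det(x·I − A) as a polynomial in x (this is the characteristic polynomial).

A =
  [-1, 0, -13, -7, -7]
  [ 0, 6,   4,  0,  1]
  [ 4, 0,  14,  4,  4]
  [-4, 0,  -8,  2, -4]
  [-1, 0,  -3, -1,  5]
x^5 - 26*x^4 + 264*x^3 - 1296*x^2 + 3024*x - 2592

Expanding det(x·I − A) (e.g. by cofactor expansion or by noting that A is similar to its Jordan form J, which has the same characteristic polynomial as A) gives
  χ_A(x) = x^5 - 26*x^4 + 264*x^3 - 1296*x^2 + 3024*x - 2592
which factors as (x - 6)^4*(x - 2). The eigenvalues (with algebraic multiplicities) are λ = 2 with multiplicity 1, λ = 6 with multiplicity 4.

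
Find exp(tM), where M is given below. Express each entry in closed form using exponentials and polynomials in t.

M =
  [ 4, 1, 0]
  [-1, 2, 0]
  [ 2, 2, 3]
e^{tM} =
  [t*exp(3*t) + exp(3*t), t*exp(3*t), 0]
  [-t*exp(3*t), -t*exp(3*t) + exp(3*t), 0]
  [2*t*exp(3*t), 2*t*exp(3*t), exp(3*t)]

Strategy: write M = P · J · P⁻¹ where J is a Jordan canonical form, so e^{tM} = P · e^{tJ} · P⁻¹, and e^{tJ} can be computed block-by-block.

M has Jordan form
J =
  [3, 1, 0]
  [0, 3, 0]
  [0, 0, 3]
(up to reordering of blocks).

Per-block formulas:
  For a 2×2 Jordan block J_2(3): exp(t · J_2(3)) = e^(3t)·(I + t·N), where N is the 2×2 nilpotent shift.
  For a 1×1 block at λ = 3: exp(t · [3]) = [e^(3t)].

After assembling e^{tJ} and conjugating by P, we get:

e^{tM} =
  [t*exp(3*t) + exp(3*t), t*exp(3*t), 0]
  [-t*exp(3*t), -t*exp(3*t) + exp(3*t), 0]
  [2*t*exp(3*t), 2*t*exp(3*t), exp(3*t)]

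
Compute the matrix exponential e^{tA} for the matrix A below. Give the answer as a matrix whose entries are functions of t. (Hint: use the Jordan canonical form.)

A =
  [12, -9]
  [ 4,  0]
e^{tA} =
  [6*t*exp(6*t) + exp(6*t), -9*t*exp(6*t)]
  [4*t*exp(6*t), -6*t*exp(6*t) + exp(6*t)]

Strategy: write A = P · J · P⁻¹ where J is a Jordan canonical form, so e^{tA} = P · e^{tJ} · P⁻¹, and e^{tJ} can be computed block-by-block.

A has Jordan form
J =
  [6, 1]
  [0, 6]
(up to reordering of blocks).

Per-block formulas:
  For a 2×2 Jordan block J_2(6): exp(t · J_2(6)) = e^(6t)·(I + t·N), where N is the 2×2 nilpotent shift.

After assembling e^{tJ} and conjugating by P, we get:

e^{tA} =
  [6*t*exp(6*t) + exp(6*t), -9*t*exp(6*t)]
  [4*t*exp(6*t), -6*t*exp(6*t) + exp(6*t)]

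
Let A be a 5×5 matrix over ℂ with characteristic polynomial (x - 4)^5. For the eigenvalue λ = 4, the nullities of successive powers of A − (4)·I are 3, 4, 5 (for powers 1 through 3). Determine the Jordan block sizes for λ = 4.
Block sizes for λ = 4: [3, 1, 1]

From the dimensions of kernels of powers, the number of Jordan blocks of size at least j is d_j − d_{j−1} where d_j = dim ker(N^j) (with d_0 = 0). Computing the differences gives [3, 1, 1].
The number of blocks of size exactly k is (#blocks of size ≥ k) − (#blocks of size ≥ k + 1), so the partition is: 2 block(s) of size 1, 1 block(s) of size 3.
In nonincreasing order the block sizes are [3, 1, 1].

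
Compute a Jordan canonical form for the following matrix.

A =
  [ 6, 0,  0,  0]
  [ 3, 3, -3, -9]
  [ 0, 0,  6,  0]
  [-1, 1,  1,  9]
J_2(6) ⊕ J_1(6) ⊕ J_1(6)

The characteristic polynomial is
  det(x·I − A) = x^4 - 24*x^3 + 216*x^2 - 864*x + 1296 = (x - 6)^4

Eigenvalues and multiplicities (the geometric multiplicity of λ is n − rank(A − λI), which equals the number of Jordan blocks for λ):
  λ = 6: algebraic multiplicity = 4, geometric multiplicity = 3

Determining the block sizes for each eigenvalue:
  λ = 6: 3 blocks summing to 4 forces exactly one block of size 2 and the rest size 1 → block sizes [2, 1, 1]

Assembling the blocks gives a Jordan form
J =
  [6, 1, 0, 0]
  [0, 6, 0, 0]
  [0, 0, 6, 0]
  [0, 0, 0, 6]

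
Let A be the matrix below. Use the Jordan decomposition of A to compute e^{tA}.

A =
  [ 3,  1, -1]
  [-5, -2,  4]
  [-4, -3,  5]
e^{tA} =
  [t*exp(2*t) + exp(2*t), t*exp(2*t), -t*exp(2*t)]
  [-t^2*exp(2*t)/2 - 5*t*exp(2*t), -t^2*exp(2*t)/2 - 4*t*exp(2*t) + exp(2*t), t^2*exp(2*t)/2 + 4*t*exp(2*t)]
  [-t^2*exp(2*t)/2 - 4*t*exp(2*t), -t^2*exp(2*t)/2 - 3*t*exp(2*t), t^2*exp(2*t)/2 + 3*t*exp(2*t) + exp(2*t)]

Strategy: write A = P · J · P⁻¹ where J is a Jordan canonical form, so e^{tA} = P · e^{tJ} · P⁻¹, and e^{tJ} can be computed block-by-block.

A has Jordan form
J =
  [2, 1, 0]
  [0, 2, 1]
  [0, 0, 2]
(up to reordering of blocks).

Per-block formulas:
  For a 3×3 Jordan block J_3(2): exp(t · J_3(2)) = e^(2t)·(I + t·N + (t^2/2)·N^2), where N is the 3×3 nilpotent shift.

After assembling e^{tJ} and conjugating by P, we get:

e^{tA} =
  [t*exp(2*t) + exp(2*t), t*exp(2*t), -t*exp(2*t)]
  [-t^2*exp(2*t)/2 - 5*t*exp(2*t), -t^2*exp(2*t)/2 - 4*t*exp(2*t) + exp(2*t), t^2*exp(2*t)/2 + 4*t*exp(2*t)]
  [-t^2*exp(2*t)/2 - 4*t*exp(2*t), -t^2*exp(2*t)/2 - 3*t*exp(2*t), t^2*exp(2*t)/2 + 3*t*exp(2*t) + exp(2*t)]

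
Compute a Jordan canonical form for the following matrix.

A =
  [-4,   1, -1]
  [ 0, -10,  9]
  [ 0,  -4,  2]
J_3(-4)

The characteristic polynomial is
  det(x·I − A) = x^3 + 12*x^2 + 48*x + 64 = (x + 4)^3

Eigenvalues and multiplicities (the geometric multiplicity of λ is n − rank(A − λI), which equals the number of Jordan blocks for λ):
  λ = -4: algebraic multiplicity = 3, geometric multiplicity = 1

Determining the block sizes for each eigenvalue:
  λ = -4: one block (gm = 1), so the single block has size am = 3 → block sizes [3]

Assembling the blocks gives a Jordan form
J =
  [-4,  1,  0]
  [ 0, -4,  1]
  [ 0,  0, -4]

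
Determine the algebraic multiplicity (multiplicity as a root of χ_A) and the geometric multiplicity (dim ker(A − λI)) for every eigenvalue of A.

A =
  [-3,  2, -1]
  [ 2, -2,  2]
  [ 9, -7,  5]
λ = 0: alg = 3, geom = 1

Step 1 — factor the characteristic polynomial to read off the algebraic multiplicities:
  χ_A(x) = x^3

Step 2 — compute geometric multiplicities via the rank-nullity identity g(λ) = n − rank(A − λI):
  rank(A − (0)·I) = 2, so dim ker(A − (0)·I) = n − 2 = 1

Summary:
  λ = 0: algebraic multiplicity = 3, geometric multiplicity = 1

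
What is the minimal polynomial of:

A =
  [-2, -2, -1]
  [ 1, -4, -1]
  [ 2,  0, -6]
x^3 + 12*x^2 + 48*x + 64

The characteristic polynomial is χ_A(x) = (x + 4)^3, so the eigenvalues are known. The minimal polynomial is
  m_A(x) = Π_λ (x − λ)^{k_λ}
where k_λ is the size of the *largest* Jordan block for λ (equivalently, the smallest k with (A − λI)^k v = 0 for every generalised eigenvector v of λ).

  λ = -4: largest Jordan block has size 3, contributing (x + 4)^3

So m_A(x) = (x + 4)^3 = x^3 + 12*x^2 + 48*x + 64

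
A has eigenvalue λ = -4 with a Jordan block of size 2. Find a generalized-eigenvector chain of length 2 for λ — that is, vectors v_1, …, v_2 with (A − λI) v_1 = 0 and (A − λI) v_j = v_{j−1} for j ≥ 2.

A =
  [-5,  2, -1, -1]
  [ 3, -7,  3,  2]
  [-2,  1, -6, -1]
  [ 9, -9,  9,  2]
A Jordan chain for λ = -4 of length 2:
v_1 = (-1, 3, -2, 9)ᵀ
v_2 = (1, 0, 0, 0)ᵀ

Let N = A − (-4)·I. We want v_2 with N^2 v_2 = 0 but N^1 v_2 ≠ 0; then v_{j-1} := N · v_j for j = 2, …, 2.

Pick v_2 = (1, 0, 0, 0)ᵀ.
Then v_1 = N · v_2 = (-1, 3, -2, 9)ᵀ.

Sanity check: (A − (-4)·I) v_1 = (0, 0, 0, 0)ᵀ = 0. ✓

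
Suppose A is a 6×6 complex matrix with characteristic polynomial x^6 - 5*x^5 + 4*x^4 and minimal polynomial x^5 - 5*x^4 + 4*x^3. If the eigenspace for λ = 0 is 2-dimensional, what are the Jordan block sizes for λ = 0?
Block sizes for λ = 0: [3, 1]

Step 1 — from the characteristic polynomial, algebraic multiplicity of λ = 0 is 4. From dim ker(A − (0)·I) = 2, there are exactly 2 Jordan blocks for λ = 0.
Step 2 — from the minimal polynomial, the factor (x − 0)^3 tells us the largest block for λ = 0 has size 3.
Step 3 — with total size 4, 2 blocks, and largest block 3, the block sizes (in nonincreasing order) are [3, 1].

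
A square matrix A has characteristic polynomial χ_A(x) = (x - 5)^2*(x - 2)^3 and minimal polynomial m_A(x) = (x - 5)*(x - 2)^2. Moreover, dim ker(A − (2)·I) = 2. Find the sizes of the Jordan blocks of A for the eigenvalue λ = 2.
Block sizes for λ = 2: [2, 1]

Step 1 — from the characteristic polynomial, algebraic multiplicity of λ = 2 is 3. From dim ker(A − (2)·I) = 2, there are exactly 2 Jordan blocks for λ = 2.
Step 2 — from the minimal polynomial, the factor (x − 2)^2 tells us the largest block for λ = 2 has size 2.
Step 3 — with total size 3, 2 blocks, and largest block 2, the block sizes (in nonincreasing order) are [2, 1].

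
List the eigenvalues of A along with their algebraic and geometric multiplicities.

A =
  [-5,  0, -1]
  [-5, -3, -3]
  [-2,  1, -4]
λ = -4: alg = 3, geom = 1

Step 1 — factor the characteristic polynomial to read off the algebraic multiplicities:
  χ_A(x) = (x + 4)^3

Step 2 — compute geometric multiplicities via the rank-nullity identity g(λ) = n − rank(A − λI):
  rank(A − (-4)·I) = 2, so dim ker(A − (-4)·I) = n − 2 = 1

Summary:
  λ = -4: algebraic multiplicity = 3, geometric multiplicity = 1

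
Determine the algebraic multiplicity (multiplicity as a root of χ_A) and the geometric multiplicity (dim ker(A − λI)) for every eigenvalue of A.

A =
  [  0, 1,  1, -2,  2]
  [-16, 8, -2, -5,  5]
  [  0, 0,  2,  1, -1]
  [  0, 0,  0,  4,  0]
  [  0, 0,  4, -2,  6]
λ = 4: alg = 5, geom = 3

Step 1 — factor the characteristic polynomial to read off the algebraic multiplicities:
  χ_A(x) = (x - 4)^5

Step 2 — compute geometric multiplicities via the rank-nullity identity g(λ) = n − rank(A − λI):
  rank(A − (4)·I) = 2, so dim ker(A − (4)·I) = n − 2 = 3

Summary:
  λ = 4: algebraic multiplicity = 5, geometric multiplicity = 3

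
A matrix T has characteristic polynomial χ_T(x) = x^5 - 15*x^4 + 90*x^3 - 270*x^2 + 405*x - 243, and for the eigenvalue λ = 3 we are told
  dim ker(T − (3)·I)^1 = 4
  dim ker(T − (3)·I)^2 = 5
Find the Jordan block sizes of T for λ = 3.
Block sizes for λ = 3: [2, 1, 1, 1]

From the dimensions of kernels of powers, the number of Jordan blocks of size at least j is d_j − d_{j−1} where d_j = dim ker(N^j) (with d_0 = 0). Computing the differences gives [4, 1].
The number of blocks of size exactly k is (#blocks of size ≥ k) − (#blocks of size ≥ k + 1), so the partition is: 3 block(s) of size 1, 1 block(s) of size 2.
In nonincreasing order the block sizes are [2, 1, 1, 1].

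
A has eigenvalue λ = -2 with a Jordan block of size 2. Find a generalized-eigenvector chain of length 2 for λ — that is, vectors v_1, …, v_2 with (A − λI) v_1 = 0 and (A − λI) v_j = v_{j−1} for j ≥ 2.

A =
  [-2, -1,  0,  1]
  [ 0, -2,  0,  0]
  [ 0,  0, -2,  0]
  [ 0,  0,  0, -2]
A Jordan chain for λ = -2 of length 2:
v_1 = (-1, 0, 0, 0)ᵀ
v_2 = (0, 1, 0, 0)ᵀ

Let N = A − (-2)·I. We want v_2 with N^2 v_2 = 0 but N^1 v_2 ≠ 0; then v_{j-1} := N · v_j for j = 2, …, 2.

Pick v_2 = (0, 1, 0, 0)ᵀ.
Then v_1 = N · v_2 = (-1, 0, 0, 0)ᵀ.

Sanity check: (A − (-2)·I) v_1 = (0, 0, 0, 0)ᵀ = 0. ✓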